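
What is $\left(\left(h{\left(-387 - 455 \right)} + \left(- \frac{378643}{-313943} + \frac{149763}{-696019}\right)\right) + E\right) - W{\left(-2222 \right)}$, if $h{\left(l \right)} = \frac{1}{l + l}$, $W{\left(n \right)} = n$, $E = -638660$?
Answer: $- \frac{234190574994380960509}{367971333272228} \approx -6.3644 \cdot 10^{5}$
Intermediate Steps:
$h{\left(l \right)} = \frac{1}{2 l}$
$\left(\left(h{\left(-387 - 455 \right)} + \left(- \frac{378643}{-313943} + \frac{149763}{-696019}\right)\right) + E\right) - W{\left(-2222 \right)} = \left(\left(\frac{1}{2 \left(-387 - 455\right)} + \left(- \frac{378643}{-313943} + \frac{149763}{-696019}\right)\right) - 638660\right) - -2222 = \left(\left(\frac{1}{2 \left(-387 - 455\right)} + \left(\left(-378643\right) \left(- \frac{1}{313943}\right) + 149763 \left(- \frac{1}{696019}\right)\right)\right) - 638660\right) + 2222 = \left(\left(\frac{1}{2 \left(-842\right)} + \left(\frac{378643}{313943} - \frac{149763}{696019}\right)\right) - 638660\right) + 2222 = \left(\left(\frac{1}{2} \left(- \frac{1}{842}\right) + \frac{216525676708}{218510292917}\right) - 638660\right) + 2222 = \left(\left(- \frac{1}{1684} + \frac{216525676708}{218510292917}\right) - 638660\right) + 2222 = \left(\frac{364410729283355}{367971333272228} - 638660\right) + 2222 = - \frac{235008207296911851125}{367971333272228} + 2222 = - \frac{234190574994380960509}{367971333272228}$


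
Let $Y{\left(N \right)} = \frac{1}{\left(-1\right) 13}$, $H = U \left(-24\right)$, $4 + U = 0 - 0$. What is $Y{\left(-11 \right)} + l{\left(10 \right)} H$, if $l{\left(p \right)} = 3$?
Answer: $\frac{3743}{13} \approx 287.92$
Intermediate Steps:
$U = -4$ ($U = -4 + \left(0 - 0\right) = -4 + \left(0 + 0\right) = -4 + 0 = -4$)
$H = 96$ ($H = \left(-4\right) \left(-24\right) = 96$)
$Y{\left(N \right)} = - \frac{1}{13}$ ($Y{\left(N \right)} = \frac{1}{-13} = - \frac{1}{13}$)
$Y{\left(-11 \right)} + l{\left(10 \right)} H = - \frac{1}{13} + 3 \cdot 96 = - \frac{1}{13} + 288 = \frac{3743}{13}$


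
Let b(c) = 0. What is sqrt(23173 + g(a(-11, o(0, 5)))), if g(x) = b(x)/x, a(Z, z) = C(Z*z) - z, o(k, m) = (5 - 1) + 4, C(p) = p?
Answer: sqrt(23173) ≈ 152.23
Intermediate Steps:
o(k, m) = 8 (o(k, m) = 4 + 4 = 8)
a(Z, z) = -z + Z*z (a(Z, z) = Z*z - z = -z + Z*z)
g(x) = 0 (g(x) = 0/x = 0)
sqrt(23173 + g(a(-11, o(0, 5)))) = sqrt(23173 + 0) = sqrt(23173)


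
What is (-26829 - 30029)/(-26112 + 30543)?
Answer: -56858/4431 ≈ -12.832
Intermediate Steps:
(-26829 - 30029)/(-26112 + 30543) = -56858/4431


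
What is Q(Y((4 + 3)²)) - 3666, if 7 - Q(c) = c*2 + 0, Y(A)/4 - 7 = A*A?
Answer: -22923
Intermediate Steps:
Y(A) = 28 + 4*A² (Y(A) = 28 + 4*(A*A) = 28 + 4*A²)
Q(c) = 7 - 2*c (Q(c) = 7 - (c*2 + 0) = 7 - (2*c + 0) = 7 - 2*c)
Q(Y((4 + 3)²)) - 3666 = (7 - 2*(28 + 4*((4 + 3)²)²)) - 3666 = (7 - 2*(28 + 4*(7²)²)) - 3666 = (7 - 2*(28 + 4*49²)) - 3666 = (7 - 2*(28 + 4*2401)) - 3666 = (7 - 2*(28 + 9604)) - 3666 = (7 - 2*9632) - 3666 = (7 - 19264) - 3666 = -19257 - 3666 = -22923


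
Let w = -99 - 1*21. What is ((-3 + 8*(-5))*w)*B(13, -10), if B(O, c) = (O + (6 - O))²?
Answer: 185760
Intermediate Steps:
w = -120 (w = -99 - 21 = -120)
B(O, c) = 36 (B(O, c) = 6² = 36)
((-3 + 8*(-5))*w)*B(13, -10) = ((-3 + 8*(-5))*(-120))*36 = ((-3 - 40)*(-120))*36 = -43*(-120)*36 = 5160*36 = 185760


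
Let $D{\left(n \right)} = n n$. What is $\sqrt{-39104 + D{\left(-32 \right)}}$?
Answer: $8 i \sqrt{595} \approx 195.14 i$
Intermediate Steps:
$D{\left(n \right)} = n^{2}$
$\sqrt{-39104 + D{\left(-32 \right)}} = \sqrt{-39104 + \left(-32\right)^{2}} = \sqrt{-39104 + 1024} = \sqrt{-38080} = 8 i \sqrt{595}$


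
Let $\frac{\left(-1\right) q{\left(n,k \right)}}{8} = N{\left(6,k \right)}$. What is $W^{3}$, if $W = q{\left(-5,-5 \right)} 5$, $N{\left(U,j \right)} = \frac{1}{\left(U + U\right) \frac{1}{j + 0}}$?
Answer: $\frac{125000}{27} \approx 4629.6$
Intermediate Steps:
$N{\left(U,j \right)} = \frac{j}{2 U}$ ($N{\left(U,j \right)} = \frac{1}{2 U \frac{1}{j}} = \frac{j}{2 U}$)
$q{\left(n,k \right)} = - \frac{2 k}{3}$ ($q{\left(n,k \right)} = - 8 \frac{k}{2 \cdot 6} = - 8 \cdot \frac{1}{2} k \frac{1}{6} = - 8 \frac{k}{12} = - \frac{2 k}{3}$)
$W = \frac{50}{3}$ ($W = \left(- \frac{2}{3}\right) \left(-5\right) 5 = \frac{10}{3} \cdot 5 = \frac{50}{3} \approx 16.667$)
$W^{3} = \left(\frac{50}{3}\right)^{3} = \frac{125000}{27}$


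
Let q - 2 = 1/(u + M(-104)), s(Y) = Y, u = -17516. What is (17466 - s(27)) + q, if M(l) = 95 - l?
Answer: 302025796/17317 ≈ 17441.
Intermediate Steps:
q = 34633/17317 (q = 2 + 1/(-17516 + (95 - 1*(-104))) = 2 + 1/(-17516 + (95 + 104)) = 2 + 1/(-17516 + 199) = 2 + 1/(-17317) = 2 - 1/17317 = 34633/17317 ≈ 1.9999)
(17466 - s(27)) + q = (17466 - 1*27) + 34633/17317 = (17466 - 27) + 34633/17317 = 17439 + 34633/17317 = 302025796/17317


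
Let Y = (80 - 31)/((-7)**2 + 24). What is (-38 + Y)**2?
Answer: 7425625/5329 ≈ 1393.4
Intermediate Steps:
Y = 49/73 (Y = 49/(49 + 24) = 49/73 ≈ 0.67123)
(-38 + Y)**2 = (-38 + 49/73)**2 = (-2725/73)**2 = 7425625/5329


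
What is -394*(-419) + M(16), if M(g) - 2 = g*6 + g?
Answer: 165200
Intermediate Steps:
M(g) = 2 + 7*g (M(g) = 2 + (g*6 + g) = 2 + (6*g + g) = 2 + 7*g)
-394*(-419) + M(16) = -394*(-419) + (2 + 7*16) = 165086 + (2 + 112) = 165086 + 114 = 165200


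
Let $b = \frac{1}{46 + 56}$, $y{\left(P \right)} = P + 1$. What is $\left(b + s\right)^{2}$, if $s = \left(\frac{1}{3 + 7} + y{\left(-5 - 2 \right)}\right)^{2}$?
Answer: $\frac{31535011561}{26010000} \approx 1212.4$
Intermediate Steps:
$y{\left(P \right)} = 1 + P$
$b = \frac{1}{102} \approx 0.0098039$
$s = \frac{3481}{100}$ ($s = \left(\frac{1}{3 + 7} + \left(1 - 7\right)\right)^{2} = \left(\frac{1}{10} + \left(1 - 7\right)\right)^{2} = \left(\frac{1}{10} - 6\right)^{2} = \left(- \frac{59}{10}\right)^{2} = \frac{3481}{100} \approx 34.81$)
$\left(b + s\right)^{2} = \left(\frac{1}{102} + \frac{3481}{100}\right)^{2} = \left(\frac{177581}{5100}\right)^{2} = \frac{31535011561}{26010000}$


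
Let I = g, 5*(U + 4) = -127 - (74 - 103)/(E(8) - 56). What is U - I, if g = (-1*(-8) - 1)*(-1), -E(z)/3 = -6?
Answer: -857/38 ≈ -22.553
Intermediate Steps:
E(z) = 18 (E(z) = -3*(-6) = 18)
U = -1123/38 (U = -4 + (-127 - (74 - 103)/(18 - 56))/5 = -4 + (-127 - (-29)/(-38))/5 = -4 + (-127 - (-29)*(-1)/38)/5 = -4 + (-127 - 1*29/38)/5 = -4 + (-127 - 29/38)/5 = -4 + (⅕)*(-4855/38) = -4 - 971/38 = -1123/38 ≈ -29.553)
g = -7 (g = (8 - 1)*(-1) = 7*(-1) = -7)
I = -7
U - I = -1123/38 - 1*(-7) = -1123/38 + 7 = -857/38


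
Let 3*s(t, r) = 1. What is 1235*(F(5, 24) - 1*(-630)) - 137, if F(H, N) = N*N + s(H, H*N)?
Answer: 4469054/3 ≈ 1.4897e+6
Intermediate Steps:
s(t, r) = 1/3 (s(t, r) = (1/3)*1 = 1/3)
F(H, N) = 1/3 + N**2 (F(H, N) = N*N + 1/3 = N**2 + 1/3 = 1/3 + N**2)
1235*(F(5, 24) - 1*(-630)) - 137 = 1235*((1/3 + 24**2) - 1*(-630)) - 137 = 1235*((1/3 + 576) + 630) - 137 = 1235*(1729/3 + 630) - 137 = 1235*(3619/3) - 137 = 4469465/3 - 137 = 4469054/3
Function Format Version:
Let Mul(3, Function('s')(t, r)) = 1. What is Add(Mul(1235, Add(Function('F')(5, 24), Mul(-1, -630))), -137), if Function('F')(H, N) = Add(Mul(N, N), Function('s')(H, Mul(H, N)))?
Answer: Rational(4469054, 3) ≈ 1.4897e+6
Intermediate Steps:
Function('s')(t, r) = Rational(1, 3) (Function('s')(t, r) = Mul(Rational(1, 3), 1) = Rational(1, 3))
Function('F')(H, N) = Add(Rational(1, 3), Pow(N, 2)) (Function('F')(H, N) = Add(Mul(N, N), Rational(1, 3)) = Add(Pow(N, 2), Rational(1, 3)) = Add(Rational(1, 3), Pow(N, 2)))
Add(Mul(1235, Add(Function('F')(5, 24), Mul(-1, -630))), -137) = Add(Mul(1235, Add(Add(Rational(1, 3), Pow(24, 2)), Mul(-1, -630))), -137) = Add(Mul(1235, Add(Add(Rational(1, 3), 576), 630)), -137) = Add(Mul(1235, Add(Rational(1729, 3), 630)), -137) = Add(Mul(1235, Rational(3619, 3)), -137) = Add(Rational(4469465, 3), -137) = Rational(4469054, 3)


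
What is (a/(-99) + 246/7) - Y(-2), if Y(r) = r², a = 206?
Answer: 20140/693 ≈ 29.062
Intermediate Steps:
(a/(-99) + 246/7) - Y(-2) = (206/(-99) + 246/7) - 1*(-2)² = (206*(-1/99) + 246*(⅐)) - 1*4 = (-206/99 + 246/7) - 4 = 22912/693 - 4 = 20140/693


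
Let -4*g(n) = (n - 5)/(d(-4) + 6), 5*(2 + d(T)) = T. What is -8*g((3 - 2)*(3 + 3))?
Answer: 5/8 ≈ 0.62500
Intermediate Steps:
d(T) = -2 + T/5
g(n) = 25/64 - 5*n/64 (g(n) = -(n - 5)/(4*((-2 + (⅕)*(-4)) + 6)) = -(-5 + n)/(4*((-2 - ⅘) + 6)) = -(-5 + n)/(4*(-14/5 + 6)) = -(-5 + n)/(4*16/5) = -(-5 + n)*5/(4*16) = -(-25/16 + 5*n/16)/4 = 25/64 - 5*n/64)
-8*g((3 - 2)*(3 + 3)) = -8*(25/64 - 5*(3 - 2)*(3 + 3)/64) = -8*(25/64 - 5*6/64) = -8*(25/64 - 5/64*6) = -8*(25/64 - 15/32) = -8*(-5/64) = 5/8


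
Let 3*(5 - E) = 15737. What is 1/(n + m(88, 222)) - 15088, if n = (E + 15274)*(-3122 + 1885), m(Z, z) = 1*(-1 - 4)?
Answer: -561782291923/37233715 ≈ -15088.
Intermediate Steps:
E = -15722/3 (E = 5 - 1/3*15737 = 5 - 15737/3 = -15722/3 ≈ -5240.7)
m(Z, z) = -5 (m(Z, z) = 1*(-5) = -5)
n = -37233700/3 (n = (-15722/3 + 15274)*(-3122 + 1885) = (30100/3)*(-1237) = -37233700/3 ≈ -1.2411e+7)
1/(n + m(88, 222)) - 15088 = 1/(-37233700/3 - 5) - 15088 = 1/(-37233715/3) - 15088 = -3/37233715 - 15088 = -561782291923/37233715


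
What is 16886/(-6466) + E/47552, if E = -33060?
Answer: -127091129/38433904 ≈ -3.3067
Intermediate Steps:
16886/(-6466) + E/47552 = 16886/(-6466) - 33060/47552 = 16886*(-1/6466) - 33060*1/47552 = -8443/3233 - 8265/11888 = -127091129/38433904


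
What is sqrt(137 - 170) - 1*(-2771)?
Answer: 2771 + I*sqrt(33) ≈ 2771.0 + 5.7446*I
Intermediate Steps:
sqrt(137 - 170) - 1*(-2771) = sqrt(-33) + 2771 = I*sqrt(33) + 2771 = 2771 + I*sqrt(33)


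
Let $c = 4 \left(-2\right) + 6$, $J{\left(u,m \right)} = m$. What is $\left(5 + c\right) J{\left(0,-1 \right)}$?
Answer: $-3$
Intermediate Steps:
$c = -2$ ($c = -8 + 6 = -2$)
$\left(5 + c\right) J{\left(0,-1 \right)} = \left(5 - 2\right) \left(-1\right) = 3 \left(-1\right) = -3$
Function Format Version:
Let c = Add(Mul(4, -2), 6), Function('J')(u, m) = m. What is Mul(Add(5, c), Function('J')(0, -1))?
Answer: -3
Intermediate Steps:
c = -2 (c = Add(-8, 6) = -2)
Mul(Add(5, c), Function('J')(0, -1)) = Mul(Add(5, -2), -1) = Mul(3, -1) = -3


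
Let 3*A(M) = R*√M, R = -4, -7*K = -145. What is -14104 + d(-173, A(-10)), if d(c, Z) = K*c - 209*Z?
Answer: -123813/7 + 836*I*√10/3 ≈ -17688.0 + 881.22*I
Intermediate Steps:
K = 145/7 (K = -⅐*(-145) = 145/7 ≈ 20.714)
A(M) = -4*√M/3 (A(M) = (-4*√M)/3 = -4*√M/3)
d(c, Z) = -209*Z + 145*c/7 (d(c, Z) = 145*c/7 - 209*Z = -209*Z + 145*c/7)
-14104 + d(-173, A(-10)) = -14104 + (-(-836)*√(-10)/3 + (145/7)*(-173)) = -14104 + (-(-836)*I*√10/3 - 25085/7) = -14104 + (836*I*√10/3 - 25085/7) = -14104 + (-25085/7 + 836*I*√10/3) = -123813/7 + 836*I*√10/3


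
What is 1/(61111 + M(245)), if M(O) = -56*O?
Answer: 1/47391 ≈ 2.1101e-5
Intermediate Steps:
1/(61111 + M(245)) = 1/(61111 - 56*245) = 1/(61111 - 13720) = 1/47391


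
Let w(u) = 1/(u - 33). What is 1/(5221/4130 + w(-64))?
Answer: 400610/502307 ≈ 0.79754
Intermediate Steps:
w(u) = 1/(-33 + u)
1/(5221/4130 + w(-64)) = 1/(5221/4130 + 1/(-33 - 64)) = 1/(5221*(1/4130) + 1/(-97)) = 1/(5221/4130 - 1/97) = 1/(502307/400610) = 400610/502307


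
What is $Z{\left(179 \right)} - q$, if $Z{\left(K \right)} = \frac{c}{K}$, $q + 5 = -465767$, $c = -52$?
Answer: $\frac{83373136}{179} \approx 4.6577 \cdot 10^{5}$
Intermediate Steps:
$q = -465772$ ($q = -5 - 465767 = -465772$)
$Z{\left(K \right)} = - \frac{52}{K}$
$Z{\left(179 \right)} - q = - \frac{52}{179} - -465772 = \left(-52\right) \frac{1}{179} + 465772 = - \frac{52}{179} + 465772 = \frac{83373136}{179}$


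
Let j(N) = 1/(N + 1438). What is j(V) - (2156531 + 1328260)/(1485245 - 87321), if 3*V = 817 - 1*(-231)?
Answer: -9340627785/3747834244 ≈ -2.4923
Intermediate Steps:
V = 1048/3 (V = (817 - 1*(-231))/3 = (817 + 231)/3 = (1/3)*1048 = 1048/3 ≈ 349.33)
j(N) = 1/(1438 + N)
j(V) - (2156531 + 1328260)/(1485245 - 87321) = 1/(1438 + 1048/3) - (2156531 + 1328260)/(1485245 - 87321) = 1/(5362/3) - 3484791/1397924 = 3/5362 - 3484791/1397924 = -9340627785/3747834244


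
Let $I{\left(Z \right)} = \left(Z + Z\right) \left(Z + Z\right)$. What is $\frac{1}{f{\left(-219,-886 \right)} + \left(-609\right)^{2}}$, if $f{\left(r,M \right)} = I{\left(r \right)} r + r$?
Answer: $- \frac{1}{41643174} \approx -2.4014 \cdot 10^{-8}$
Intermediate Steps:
$I{\left(Z \right)} = 4 Z^{2}$ ($I{\left(Z \right)} = 2 Z 2 Z = 4 Z^{2}$)
$f{\left(r,M \right)} = r + 4 r^{3}$ ($f{\left(r,M \right)} = 4 r^{2} r + r = 4 r^{3} + r = r + 4 r^{3}$)
$\frac{1}{f{\left(-219,-886 \right)} + \left(-609\right)^{2}} = \frac{1}{\left(-219 + 4 \left(-219\right)^{3}\right) + \left(-609\right)^{2}} = \frac{1}{\left(-219 + 4 \left(-10503459\right)\right) + 370881} = \frac{1}{\left(-219 - 42013836\right) + 370881} = \frac{1}{-42014055 + 370881} = \frac{1}{-41643174} = - \frac{1}{41643174}$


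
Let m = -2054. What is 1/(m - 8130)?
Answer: -1/10184 ≈ -9.8193e-5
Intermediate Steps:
1/(m - 8130) = 1/(-2054 - 8130) = 1/(-10184) = -1/10184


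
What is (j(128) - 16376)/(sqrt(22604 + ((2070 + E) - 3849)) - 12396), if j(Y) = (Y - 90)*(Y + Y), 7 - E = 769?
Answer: 82408608/153640753 + 6648*sqrt(20063)/153640753 ≈ 0.54250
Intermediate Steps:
E = -762 (E = 7 - 1*769 = 7 - 769 = -762)
j(Y) = 2*Y*(-90 + Y) (j(Y) = (-90 + Y)*(2*Y) = 2*Y*(-90 + Y))
(j(128) - 16376)/(sqrt(22604 + ((2070 + E) - 3849)) - 12396) = (2*128*(-90 + 128) - 16376)/(sqrt(22604 + ((2070 - 762) - 3849)) - 12396) = (2*128*38 - 16376)/(sqrt(22604 + (1308 - 3849)) - 12396) = (9728 - 16376)/(sqrt(22604 - 2541) - 12396) = -6648/(sqrt(20063) - 12396) = -6648/(-12396 + sqrt(20063))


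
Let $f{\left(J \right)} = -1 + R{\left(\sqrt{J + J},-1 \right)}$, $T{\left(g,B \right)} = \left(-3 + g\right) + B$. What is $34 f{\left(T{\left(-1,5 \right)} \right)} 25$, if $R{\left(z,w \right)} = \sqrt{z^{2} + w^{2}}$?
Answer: $-850 + 850 \sqrt{3} \approx 622.24$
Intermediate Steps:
$R{\left(z,w \right)} = \sqrt{w^{2} + z^{2}}$
$T{\left(g,B \right)} = -3 + B + g$
$f{\left(J \right)} = -1 + \sqrt{1 + 2 J}$ ($f{\left(J \right)} = -1 + \sqrt{\left(-1\right)^{2} + \left(\sqrt{J + J}\right)^{2}} = -1 + \sqrt{1 + \left(\sqrt{2 J}\right)^{2}} = -1 + \sqrt{1 + \left(\sqrt{2} \sqrt{J}\right)^{2}} = -1 + \sqrt{1 + 2 J}$)
$34 f{\left(T{\left(-1,5 \right)} \right)} 25 = 34 \left(-1 + \sqrt{1 + 2 \left(-3 + 5 - 1\right)}\right) 25 = 34 \left(-1 + \sqrt{1 + 2 \cdot 1}\right) 25 = 34 \left(-1 + \sqrt{1 + 2}\right) 25 = 34 \left(-1 + \sqrt{3}\right) 25 = \left(-34 + 34 \sqrt{3}\right) 25 = -850 + 850 \sqrt{3}$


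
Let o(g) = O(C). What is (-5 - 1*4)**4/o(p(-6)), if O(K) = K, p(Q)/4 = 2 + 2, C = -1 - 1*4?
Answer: -6561/5 ≈ -1312.2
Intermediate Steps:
C = -5 (C = -1 - 4 = -5)
p(Q) = 16 (p(Q) = 4*(2 + 2) = 4*4 = 16)
o(g) = -5
(-5 - 1*4)**4/o(p(-6)) = (-5 - 1*4)**4/(-5) = (-5 - 4)**4*(-1/5) = (-9)**4*(-1/5) = 6561*(-1/5) = -6561/5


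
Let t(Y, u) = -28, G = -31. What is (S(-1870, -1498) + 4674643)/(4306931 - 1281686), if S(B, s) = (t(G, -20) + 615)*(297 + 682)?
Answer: 1749772/1008415 ≈ 1.7352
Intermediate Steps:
S(B, s) = 574673 (S(B, s) = (-28 + 615)*(297 + 682) = 587*979 = 574673)
(S(-1870, -1498) + 4674643)/(4306931 - 1281686) = (574673 + 4674643)/(4306931 - 1281686) = 5249316/3025245 = 5249316*(1/3025245) = 1749772/1008415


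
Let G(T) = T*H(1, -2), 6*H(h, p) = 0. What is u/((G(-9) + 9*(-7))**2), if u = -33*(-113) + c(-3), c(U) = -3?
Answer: 46/49 ≈ 0.93878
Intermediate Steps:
H(h, p) = 0 (H(h, p) = (1/6)*0 = 0)
G(T) = 0 (G(T) = T*0 = 0)
u = 3726 (u = -33*(-113) - 3 = 3729 - 3 = 3726)
u/((G(-9) + 9*(-7))**2) = 3726/((0 + 9*(-7))**2) = 3726/((0 - 63)**2) = 3726/((-63)**2) = 3726/3969 = 3726*(1/3969) = 46/49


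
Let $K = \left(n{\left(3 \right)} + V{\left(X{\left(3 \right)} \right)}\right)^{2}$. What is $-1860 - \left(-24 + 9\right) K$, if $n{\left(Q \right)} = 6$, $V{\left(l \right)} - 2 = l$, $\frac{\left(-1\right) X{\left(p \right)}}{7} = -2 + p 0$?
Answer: $5400$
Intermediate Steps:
$X{\left(p \right)} = 14$ ($X{\left(p \right)} = - 7 \left(-2 + p 0\right) = - 7 \left(-2 + 0\right) = \left(-7\right) \left(-2\right) = 14$)
$V{\left(l \right)} = 2 + l$
$K = 484$ ($K = \left(6 + \left(2 + 14\right)\right)^{2} = \left(6 + 16\right)^{2} = 22^{2} = 484$)
$-1860 - \left(-24 + 9\right) K = -1860 - \left(-24 + 9\right) 484 = -1860 - \left(-15\right) 484 = -1860 - -7260 = -1860 + 7260 = 5400$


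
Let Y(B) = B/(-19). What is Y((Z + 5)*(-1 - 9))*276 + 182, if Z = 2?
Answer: 22778/19 ≈ 1198.8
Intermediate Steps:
Y(B) = -B/19 (Y(B) = B*(-1/19) = -B/19)
Y((Z + 5)*(-1 - 9))*276 + 182 = -(2 + 5)*(-1 - 9)/19*276 + 182 = -7*(-10)/19*276 + 182 = -1/19*(-70)*276 + 182 = (70/19)*276 + 182 = 19320/19 + 182 = 22778/19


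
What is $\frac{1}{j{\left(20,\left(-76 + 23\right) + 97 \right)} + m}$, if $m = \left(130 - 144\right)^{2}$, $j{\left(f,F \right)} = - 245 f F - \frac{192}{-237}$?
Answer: $- \frac{79}{17016852} \approx -4.6425 \cdot 10^{-6}$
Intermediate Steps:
$j{\left(f,F \right)} = \frac{64}{79} - 245 F f$ ($j{\left(f,F \right)} = - 245 F f - - \frac{64}{79} = - 245 F f + \frac{64}{79} = \frac{64}{79} - 245 F f$)
$m = 196$ ($m = \left(-14\right)^{2} = 196$)
$\frac{1}{j{\left(20,\left(-76 + 23\right) + 97 \right)} + m} = \frac{1}{\left(\frac{64}{79} - 245 \left(\left(-76 + 23\right) + 97\right) 20\right) + 196} = \frac{1}{\left(\frac{64}{79} - 245 \left(-53 + 97\right) 20\right) + 196} = \frac{1}{\left(\frac{64}{79} - 10780 \cdot 20\right) + 196} = \frac{1}{\left(\frac{64}{79} - 215600\right) + 196} = \frac{1}{- \frac{17032336}{79} + 196} = \frac{1}{- \frac{17016852}{79}} = - \frac{79}{17016852}$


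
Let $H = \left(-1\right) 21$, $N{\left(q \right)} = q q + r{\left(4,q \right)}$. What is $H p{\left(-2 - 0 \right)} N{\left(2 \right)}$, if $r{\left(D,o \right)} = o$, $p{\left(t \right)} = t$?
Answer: $252$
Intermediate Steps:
$N{\left(q \right)} = q + q^{2}$ ($N{\left(q \right)} = q q + q = q^{2} + q = q + q^{2}$)
$H = -21$
$H p{\left(-2 - 0 \right)} N{\left(2 \right)} = - 21 \left(-2 - 0\right) 2 \left(1 + 2\right) = - 21 \left(-2 + 0\right) 2 \cdot 3 = \left(-21\right) \left(-2\right) 6 = 42 \cdot 6 = 252$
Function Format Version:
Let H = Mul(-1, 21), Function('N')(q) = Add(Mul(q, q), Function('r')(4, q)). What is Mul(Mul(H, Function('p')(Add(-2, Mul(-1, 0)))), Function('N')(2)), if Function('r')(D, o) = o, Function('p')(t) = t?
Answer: 252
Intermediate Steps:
Function('N')(q) = Add(q, Pow(q, 2)) (Function('N')(q) = Add(Mul(q, q), q) = Add(Pow(q, 2), q) = Add(q, Pow(q, 2)))
H = -21
Mul(Mul(H, Function('p')(Add(-2, Mul(-1, 0)))), Function('N')(2)) = Mul(Mul(-21, Add(-2, Mul(-1, 0))), Mul(2, Add(1, 2))) = Mul(Mul(-21, Add(-2, 0)), Mul(2, 3)) = Mul(Mul(-21, -2), 6) = Mul(42, 6) = 252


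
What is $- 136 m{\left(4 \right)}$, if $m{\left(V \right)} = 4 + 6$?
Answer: $-1360$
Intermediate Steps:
$m{\left(V \right)} = 10$
$- 136 m{\left(4 \right)} = \left(-136\right) 10 = -1360$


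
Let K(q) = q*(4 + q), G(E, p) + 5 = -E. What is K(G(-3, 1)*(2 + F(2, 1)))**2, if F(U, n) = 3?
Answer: 3600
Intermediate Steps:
G(E, p) = -5 - E
K(G(-3, 1)*(2 + F(2, 1)))**2 = (((-5 - 1*(-3))*(2 + 3))*(4 + (-5 - 1*(-3))*(2 + 3)))**2 = (((-5 + 3)*5)*(4 + (-5 + 3)*5))**2 = ((-2*5)*(4 - 2*5))**2 = (-10*(4 - 10))**2 = (-10*(-6))**2 = 60**2 = 3600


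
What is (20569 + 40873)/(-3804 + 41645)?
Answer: 61442/37841 ≈ 1.6237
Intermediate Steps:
(20569 + 40873)/(-3804 + 41645) = 61442/37841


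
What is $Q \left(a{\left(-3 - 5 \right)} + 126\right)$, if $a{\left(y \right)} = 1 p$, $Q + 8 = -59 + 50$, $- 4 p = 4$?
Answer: $-2125$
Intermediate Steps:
$p = -1$ ($p = \left(- \frac{1}{4}\right) 4 = -1$)
$Q = -17$ ($Q = -8 + \left(-59 + 50\right) = -8 - 9 = -17$)
$a{\left(y \right)} = -1$ ($a{\left(y \right)} = 1 \left(-1\right) = -1$)
$Q \left(a{\left(-3 - 5 \right)} + 126\right) = - 17 \left(-1 + 126\right) = \left(-17\right) 125 = -2125$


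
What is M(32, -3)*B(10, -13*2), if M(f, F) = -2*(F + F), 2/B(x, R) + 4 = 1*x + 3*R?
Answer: -⅓ ≈ -0.33333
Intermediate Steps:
B(x, R) = 2/(-4 + x + 3*R) (B(x, R) = 2/(-4 + (1*x + 3*R)) = 2/(-4 + (x + 3*R)) = 2/(-4 + x + 3*R))
M(f, F) = -4*F
M(32, -3)*B(10, -13*2) = (-4*(-3))*(2/(-4 + 10 + 3*(-13*2))) = 12*(2/(-4 + 10 + 3*(-26))) = 12*(2/(-4 + 10 - 78)) = 12*(2/(-72)) = 12*(2*(-1/72)) = 12*(-1/36) = -⅓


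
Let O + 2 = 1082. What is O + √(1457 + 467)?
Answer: 1080 + 2*√481 ≈ 1123.9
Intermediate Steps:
O = 1080 (O = -2 + 1082 = 1080)
O + √(1457 + 467) = 1080 + √(1457 + 467) = 1080 + √1924 = 1080 + 2*√481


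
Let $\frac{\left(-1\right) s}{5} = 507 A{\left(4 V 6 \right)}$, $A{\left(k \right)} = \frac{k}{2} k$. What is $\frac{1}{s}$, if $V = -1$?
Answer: $- \frac{1}{730080} \approx -1.3697 \cdot 10^{-6}$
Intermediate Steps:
$A{\left(k \right)} = \frac{k^{2}}{2}$ ($A{\left(k \right)} = k \frac{1}{2} k = \frac{k}{2} k = \frac{k^{2}}{2}$)
$s = -730080$ ($s = - 5 \cdot 507 \frac{\left(4 \left(-1\right) 6\right)^{2}}{2} = - 5 \cdot 507 \frac{\left(\left(-4\right) 6\right)^{2}}{2} = - 5 \cdot 507 \frac{\left(-24\right)^{2}}{2} = - 5 \cdot 507 \cdot \frac{1}{2} \cdot 576 = - 5 \cdot 507 \cdot 288 = \left(-5\right) 146016 = -730080$)
$\frac{1}{s} = \frac{1}{-730080} = - \frac{1}{730080}$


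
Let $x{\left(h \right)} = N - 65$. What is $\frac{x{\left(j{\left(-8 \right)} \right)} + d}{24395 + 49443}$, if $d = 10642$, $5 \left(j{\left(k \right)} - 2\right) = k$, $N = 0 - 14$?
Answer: $\frac{10563}{73838} \approx 0.14306$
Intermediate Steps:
$N = -14$
$j{\left(k \right)} = 2 + \frac{k}{5}$
$x{\left(h \right)} = -79$ ($x{\left(h \right)} = -14 - 65 = -79$)
$\frac{x{\left(j{\left(-8 \right)} \right)} + d}{24395 + 49443} = \frac{-79 + 10642}{24395 + 49443} = \frac{10563}{73838}$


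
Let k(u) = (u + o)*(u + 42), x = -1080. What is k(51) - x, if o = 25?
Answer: 8148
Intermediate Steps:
k(u) = (25 + u)*(42 + u) (k(u) = (u + 25)*(u + 42) = (25 + u)*(42 + u))
k(51) - x = (1050 + 51² + 67*51) - 1*(-1080) = (1050 + 2601 + 3417) + 1080 = 7068 + 1080 = 8148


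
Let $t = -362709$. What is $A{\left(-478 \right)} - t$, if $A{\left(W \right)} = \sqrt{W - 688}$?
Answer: $362709 + i \sqrt{1166} \approx 3.6271 \cdot 10^{5} + 34.147 i$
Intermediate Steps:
$A{\left(W \right)} = \sqrt{-688 + W}$
$A{\left(-478 \right)} - t = \sqrt{-688 - 478} - -362709 = \sqrt{-1166} + 362709 = i \sqrt{1166} + 362709 = 362709 + i \sqrt{1166}$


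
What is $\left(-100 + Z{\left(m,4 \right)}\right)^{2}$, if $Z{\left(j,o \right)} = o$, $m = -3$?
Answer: $9216$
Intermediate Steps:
$\left(-100 + Z{\left(m,4 \right)}\right)^{2} = \left(-100 + 4\right)^{2} = \left(-96\right)^{2} = 9216$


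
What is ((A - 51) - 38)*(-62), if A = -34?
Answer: 7626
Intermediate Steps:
((A - 51) - 38)*(-62) = ((-34 - 51) - 38)*(-62) = (-85 - 38)*(-62) = -123*(-62) = 7626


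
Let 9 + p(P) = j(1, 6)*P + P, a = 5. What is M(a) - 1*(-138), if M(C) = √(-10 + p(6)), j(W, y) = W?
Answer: 138 + I*√7 ≈ 138.0 + 2.6458*I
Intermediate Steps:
p(P) = -9 + 2*P (p(P) = -9 + (1*P + P) = -9 + (P + P) = -9 + 2*P)
M(C) = I*√7 (M(C) = √(-10 + (-9 + 2*6)) = √(-10 + (-9 + 12)) = √(-10 + 3) = √(-7) = I*√7)
M(a) - 1*(-138) = I*√7 - 1*(-138) = I*√7 + 138 = 138 + I*√7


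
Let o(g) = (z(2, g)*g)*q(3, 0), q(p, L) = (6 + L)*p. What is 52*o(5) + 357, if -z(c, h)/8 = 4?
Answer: -149403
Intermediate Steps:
z(c, h) = -32 (z(c, h) = -8*4 = -32)
q(p, L) = p*(6 + L)
o(g) = -576*g (o(g) = (-32*g)*(3*(6 + 0)) = (-32*g)*(3*6) = -32*g*18 = -576*g)
52*o(5) + 357 = 52*(-576*5) + 357 = 52*(-2880) + 357 = -149760 + 357 = -149403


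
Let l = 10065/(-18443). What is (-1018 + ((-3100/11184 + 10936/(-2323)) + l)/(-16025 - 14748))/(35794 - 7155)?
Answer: -3752627711304879613/105571241648000279268 ≈ -0.035546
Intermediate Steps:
l = -10065/18443 (l = 10065*(-1/18443) = -10065/18443 ≈ -0.54574)
(-1018 + ((-3100/11184 + 10936/(-2323)) + l)/(-16025 - 14748))/(35794 - 7155) = (-1018 + ((-3100/11184 + 10936/(-2323)) - 10065/18443)/(-16025 - 14748))/(35794 - 7155) = (-1018 + ((-3100*1/11184 + 10936*(-1/2323)) - 10065/18443)/(-30773))/28639 = (-1018 + ((-775/2796 - 10936/2323) - 10065/18443)*(-1/30773))*(1/28639) = (-1018 + (-32377381/6495108 - 10065/18443)*(-1/30773))*(1/28639) = (-1018 - 662509299803/119789276844*(-1/30773))*(1/28639) = (-1018 + 662509299803/3686275416320412)*(1/28639) = -3752627711304879613/3686275416320412*1/28639 = -3752627711304879613/105571241648000279268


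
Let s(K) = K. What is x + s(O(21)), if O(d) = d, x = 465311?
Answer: 465332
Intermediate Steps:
x + s(O(21)) = 465311 + 21 = 465332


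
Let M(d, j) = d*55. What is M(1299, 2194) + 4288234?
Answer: 4359679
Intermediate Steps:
M(d, j) = 55*d
M(1299, 2194) + 4288234 = 55*1299 + 4288234 = 71445 + 4288234 = 4359679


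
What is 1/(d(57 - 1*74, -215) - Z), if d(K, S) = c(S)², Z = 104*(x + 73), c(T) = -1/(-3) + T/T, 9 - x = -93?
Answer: -9/163784 ≈ -5.4950e-5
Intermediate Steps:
x = 102 (x = 9 - 1*(-93) = 9 + 93 = 102)
c(T) = 4/3 (c(T) = -1*(-⅓) + 1 = ⅓ + 1 = 4/3)
Z = 18200 (Z = 104*(102 + 73) = 104*175 = 18200)
d(K, S) = 16/9 (d(K, S) = (4/3)² = 16/9)
1/(d(57 - 1*74, -215) - Z) = 1/(16/9 - 1*18200) = 1/(16/9 - 18200) = 1/(-163784/9) = -9/163784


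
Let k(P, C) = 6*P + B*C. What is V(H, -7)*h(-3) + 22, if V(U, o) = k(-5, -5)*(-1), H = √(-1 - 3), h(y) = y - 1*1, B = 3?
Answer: -158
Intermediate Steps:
h(y) = -1 + y (h(y) = y - 1 = -1 + y)
k(P, C) = 3*C + 6*P (k(P, C) = 6*P + 3*C = 3*C + 6*P)
H = 2*I (H = √(-4) = 2*I ≈ 2.0*I)
V(U, o) = 45 (V(U, o) = (3*(-5) + 6*(-5))*(-1) = (-15 - 30)*(-1) = -45*(-1) = 45)
V(H, -7)*h(-3) + 22 = 45*(-1 - 3) + 22 = 45*(-4) + 22 = -180 + 22 = -158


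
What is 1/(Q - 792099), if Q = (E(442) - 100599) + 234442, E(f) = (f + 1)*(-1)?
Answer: -1/658699 ≈ -1.5181e-6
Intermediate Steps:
E(f) = -1 - f (E(f) = (1 + f)*(-1) = -1 - f)
Q = 133400 (Q = ((-1 - 1*442) - 100599) + 234442 = ((-1 - 442) - 100599) + 234442 = (-443 - 100599) + 234442 = -101042 + 234442 = 133400)
1/(Q - 792099) = 1/(133400 - 792099) = 1/(-658699) = -1/658699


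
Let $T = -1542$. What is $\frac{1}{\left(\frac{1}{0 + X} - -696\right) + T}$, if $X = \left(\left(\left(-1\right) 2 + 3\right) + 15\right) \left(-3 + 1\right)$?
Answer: $- \frac{32}{27073} \approx -0.001182$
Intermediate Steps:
$X = -32$ ($X = \left(\left(-2 + 3\right) + 15\right) \left(-2\right) = \left(1 + 15\right) \left(-2\right) = 16 \left(-2\right) = -32$)
$\frac{1}{\left(\frac{1}{0 + X} - -696\right) + T} = \frac{1}{\left(\frac{1}{0 - 32} - -696\right) - 1542} = \frac{1}{\left(\frac{1}{-32} + 696\right) - 1542} = \frac{1}{\left(- \frac{1}{32} + 696\right) - 1542} = \frac{1}{\frac{22271}{32} - 1542} = \frac{1}{- \frac{27073}{32}} = - \frac{32}{27073}$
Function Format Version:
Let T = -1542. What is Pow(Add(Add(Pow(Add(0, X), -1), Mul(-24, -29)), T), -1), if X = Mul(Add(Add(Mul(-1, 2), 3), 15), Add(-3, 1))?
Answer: Rational(-32, 27073) ≈ -0.0011820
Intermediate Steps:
X = -32 (X = Mul(Add(Add(-2, 3), 15), -2) = Mul(Add(1, 15), -2) = Mul(16, -2) = -32)
Pow(Add(Add(Pow(Add(0, X), -1), Mul(-24, -29)), T), -1) = Pow(Add(Add(Pow(Add(0, -32), -1), Mul(-24, -29)), -1542), -1) = Pow(Add(Add(Pow(-32, -1), 696), -1542), -1) = Pow(Add(Add(Rational(-1, 32), 696), -1542), -1) = Pow(Add(Rational(22271, 32), -1542), -1) = Pow(Rational(-27073, 32), -1) = Rational(-32, 27073)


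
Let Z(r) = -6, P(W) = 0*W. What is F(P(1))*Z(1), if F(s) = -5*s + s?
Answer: 0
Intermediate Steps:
P(W) = 0
F(s) = -4*s
F(P(1))*Z(1) = -4*0*(-6) = 0*(-6) = 0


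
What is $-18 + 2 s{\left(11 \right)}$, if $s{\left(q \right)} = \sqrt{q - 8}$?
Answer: $-18 + 2 \sqrt{3} \approx -14.536$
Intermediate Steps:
$s{\left(q \right)} = \sqrt{-8 + q}$
$-18 + 2 s{\left(11 \right)} = -18 + 2 \sqrt{-8 + 11} = -18 + 2 \sqrt{3}$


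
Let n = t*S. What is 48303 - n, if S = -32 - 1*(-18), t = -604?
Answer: 39847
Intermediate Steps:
S = -14 (S = -32 + 18 = -14)
n = 8456 (n = -604*(-14) = 8456)
48303 - n = 48303 - 1*8456 = 48303 - 8456 = 39847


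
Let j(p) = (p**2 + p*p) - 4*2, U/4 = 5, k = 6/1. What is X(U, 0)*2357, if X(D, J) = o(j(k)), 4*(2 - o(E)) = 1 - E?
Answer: 167347/4 ≈ 41837.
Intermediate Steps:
k = 6 (k = 6*1 = 6)
U = 20 (U = 4*5 = 20)
j(p) = -8 + 2*p**2 (j(p) = (p**2 + p**2) - 8 = 2*p**2 - 8 = -8 + 2*p**2)
o(E) = 7/4 + E/4 (o(E) = 2 - (1 - E)/4 = 2 + (-1/4 + E/4) = 7/4 + E/4)
X(D, J) = 71/4 (X(D, J) = 7/4 + (-8 + 2*6**2)/4 = 7/4 + (-8 + 2*36)/4 = 7/4 + (-8 + 72)/4 = 7/4 + (1/4)*64 = 7/4 + 16 = 71/4)
X(U, 0)*2357 = (71/4)*2357 = 167347/4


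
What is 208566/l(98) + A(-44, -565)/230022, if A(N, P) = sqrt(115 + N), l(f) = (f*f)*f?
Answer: 104283/470596 + sqrt(71)/230022 ≈ 0.22163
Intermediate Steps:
l(f) = f**3 (l(f) = f**2*f = f**3)
208566/l(98) + A(-44, -565)/230022 = 208566/(98**3) + sqrt(115 - 44)/230022 = 208566/941192 + sqrt(71)*(1/230022) = 208566*(1/941192) + sqrt(71)/230022 = 104283/470596 + sqrt(71)/230022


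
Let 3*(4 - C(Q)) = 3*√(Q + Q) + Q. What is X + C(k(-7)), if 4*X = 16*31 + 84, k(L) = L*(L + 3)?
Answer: 419/3 - 2*√14 ≈ 132.18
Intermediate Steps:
k(L) = L*(3 + L)
X = 145 (X = (16*31 + 84)/4 = (496 + 84)/4 = (¼)*580 = 145)
C(Q) = 4 - Q/3 - √2*√Q (C(Q) = 4 - (3*√(Q + Q) + Q)/3 = 4 - (3*√(2*Q) + Q)/3 = 4 - (3*(√2*√Q) + Q)/3 = 4 - (3*√2*√Q + Q)/3 = 4 - (Q + 3*√2*√Q)/3 = 4 + (-Q/3 - √2*√Q) = 4 - Q/3 - √2*√Q)
X + C(k(-7)) = 145 + (4 - (-7)*(3 - 7)/3 - √2*√(-7*(3 - 7))) = 145 + (4 - (-7)*(-4)/3 - √2*√(-7*(-4))) = 145 + (4 - ⅓*28 - √2*√28) = 145 + (4 - 28/3 - √2*2*√7) = 145 + (4 - 28/3 - 2*√14) = 145 + (-16/3 - 2*√14) = 419/3 - 2*√14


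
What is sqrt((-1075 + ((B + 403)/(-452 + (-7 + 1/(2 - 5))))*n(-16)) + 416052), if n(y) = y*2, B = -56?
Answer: sqrt(197009772401)/689 ≈ 644.21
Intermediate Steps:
n(y) = 2*y
sqrt((-1075 + ((B + 403)/(-452 + (-7 + 1/(2 - 5))))*n(-16)) + 416052) = sqrt((-1075 + ((-56 + 403)/(-452 + (-7 + 1/(2 - 5))))*(2*(-16))) + 416052) = sqrt((-1075 + (347/(-452 + (-7 + 1/(-3))))*(-32)) + 416052) = sqrt((-1075 + (347/(-452 + (-7 - 1/3*1)))*(-32)) + 416052) = sqrt((-1075 + (347/(-452 + (-7 - 1/3)))*(-32)) + 416052) = sqrt((-1075 + (347/(-452 - 22/3))*(-32)) + 416052) = sqrt((-1075 + (347/(-1378/3))*(-32)) + 416052) = sqrt((-1075 + (347*(-3/1378))*(-32)) + 416052) = sqrt((-1075 - 1041/1378*(-32)) + 416052) = sqrt((-1075 + 16656/689) + 416052) = sqrt(-724019/689 + 416052) = sqrt(285935809/689) = sqrt(197009772401)/689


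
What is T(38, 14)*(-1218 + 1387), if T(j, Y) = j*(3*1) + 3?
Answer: 19773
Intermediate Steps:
T(j, Y) = 3 + 3*j (T(j, Y) = j*3 + 3 = 3*j + 3 = 3 + 3*j)
T(38, 14)*(-1218 + 1387) = (3 + 3*38)*(-1218 + 1387) = (3 + 114)*169 = 117*169 = 19773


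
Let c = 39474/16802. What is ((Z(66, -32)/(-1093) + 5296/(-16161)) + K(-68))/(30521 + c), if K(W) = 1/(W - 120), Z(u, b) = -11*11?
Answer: -6202263472409/851548549917739992 ≈ -7.2835e-6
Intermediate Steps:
Z(u, b) = -121
K(W) = 1/(-120 + W)
c = 19737/8401 (c = 39474*(1/16802) = 19737/8401 ≈ 2.3494)
((Z(66, -32)/(-1093) + 5296/(-16161)) + K(-68))/(30521 + c) = ((-121/(-1093) + 5296/(-16161)) + 1/(-120 - 68))/(30521 + 19737/8401) = ((-121*(-1/1093) + 5296*(-1/16161)) + 1/(-188))/(256426658/8401) = ((121/1093 - 5296/16161) - 1/188)*(8401/256426658) = (-3833047/17663973 - 1/188)*(8401/256426658) = -738276809/3320826924*8401/256426658 = -6202263472409/851548549917739992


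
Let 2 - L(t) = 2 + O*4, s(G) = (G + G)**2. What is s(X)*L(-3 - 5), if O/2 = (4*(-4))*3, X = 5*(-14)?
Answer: 7526400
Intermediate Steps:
X = -70
O = -96 (O = 2*((4*(-4))*3) = 2*(-16*3) = 2*(-48) = -96)
s(G) = 4*G**2 (s(G) = (2*G)**2 = 4*G**2)
L(t) = 384 (L(t) = 2 - (2 - 96*4) = 2 - (2 - 384) = 2 - 1*(-382) = 2 + 382 = 384)
s(X)*L(-3 - 5) = (4*(-70)**2)*384 = (4*4900)*384 = 19600*384 = 7526400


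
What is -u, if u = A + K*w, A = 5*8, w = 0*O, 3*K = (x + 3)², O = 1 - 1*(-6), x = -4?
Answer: -40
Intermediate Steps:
O = 7 (O = 1 + 6 = 7)
K = ⅓ (K = (-4 + 3)²/3 = (⅓)*(-1)² = (⅓)*1 = ⅓ ≈ 0.33333)
w = 0 (w = 0*7 = 0)
A = 40
u = 40 (u = 40 + (⅓)*0 = 40 + 0 = 40)
-u = -1*40 = -40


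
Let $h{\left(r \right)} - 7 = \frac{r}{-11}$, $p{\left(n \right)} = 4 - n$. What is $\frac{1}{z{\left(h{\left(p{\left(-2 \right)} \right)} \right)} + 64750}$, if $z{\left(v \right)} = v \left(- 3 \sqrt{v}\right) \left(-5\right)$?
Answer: $\frac{3447290}{223208806301} - \frac{2343 \sqrt{781}}{1116044031505} \approx 1.5386 \cdot 10^{-5}$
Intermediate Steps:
$h{\left(r \right)} = 7 - \frac{r}{11}$ ($h{\left(r \right)} = 7 + \frac{r}{-11} = 7 + r \left(- \frac{1}{11}\right) = 7 - \frac{r}{11}$)
$z{\left(v \right)} = 15 v^{\frac{3}{2}}$ ($z{\left(v \right)} = - 3 v^{\frac{3}{2}} \left(-5\right) = 15 v^{\frac{3}{2}}$)
$\frac{1}{z{\left(h{\left(p{\left(-2 \right)} \right)} \right)} + 64750} = \frac{1}{15 \left(7 - \frac{4 - -2}{11}\right)^{\frac{3}{2}} + 64750} = \frac{1}{15 \left(7 - \frac{4 + 2}{11}\right)^{\frac{3}{2}} + 64750} = \frac{1}{15 \left(7 - \frac{6}{11}\right)^{\frac{3}{2}} + 64750} = \frac{1}{15 \left(\frac{71}{11}\right)^{\frac{3}{2}} + 64750} = \frac{1}{15 \frac{71 \sqrt{781}}{121} + 64750} = \frac{1}{\frac{1065 \sqrt{781}}{121} + 64750} = \frac{1}{64750 + \frac{1065 \sqrt{781}}{121}}$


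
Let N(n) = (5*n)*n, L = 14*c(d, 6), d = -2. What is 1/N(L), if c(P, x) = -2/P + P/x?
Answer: 9/3920 ≈ 0.0022959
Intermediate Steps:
L = 28/3 (L = 14*(-2/(-2) - 2/6) = 14*(-2*(-½) - 2*⅙) = 14*(1 - ⅓) = 14*(⅔) = 28/3 ≈ 9.3333)
N(n) = 5*n²
1/N(L) = 1/(5*(28/3)²) = 1/(5*(784/9)) = 1/(3920/9) = 9/3920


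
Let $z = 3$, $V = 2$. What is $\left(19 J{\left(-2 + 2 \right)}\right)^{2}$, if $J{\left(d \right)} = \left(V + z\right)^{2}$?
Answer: $225625$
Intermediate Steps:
$J{\left(d \right)} = 25$ ($J{\left(d \right)} = \left(2 + 3\right)^{2} = 5^{2} = 25$)
$\left(19 J{\left(-2 + 2 \right)}\right)^{2} = \left(19 \cdot 25\right)^{2} = 475^{2} = 225625$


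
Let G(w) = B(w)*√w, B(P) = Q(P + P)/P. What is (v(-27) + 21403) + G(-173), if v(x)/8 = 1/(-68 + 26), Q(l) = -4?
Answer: 449459/21 + 4*I*√173/173 ≈ 21403.0 + 0.30411*I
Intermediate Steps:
B(P) = -4/P
G(w) = -4/√w (G(w) = (-4/w)*√w = -4/√w)
v(x) = -4/21 (v(x) = 8/(-68 + 26) = 8/(-42) = 8*(-1/42) = -4/21)
(v(-27) + 21403) + G(-173) = (-4/21 + 21403) - (-4)*I*√173/173 = 449459/21 - (-4)*I*√173/173 = 449459/21 + 4*I*√173/173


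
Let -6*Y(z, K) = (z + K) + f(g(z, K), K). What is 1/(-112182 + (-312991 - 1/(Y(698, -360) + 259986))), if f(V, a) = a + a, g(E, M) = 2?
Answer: -780149/331698290780 ≈ -2.3520e-6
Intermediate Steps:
f(V, a) = 2*a
Y(z, K) = -K/2 - z/6 (Y(z, K) = -((z + K) + 2*K)/6 = -((K + z) + 2*K)/6 = -(z + 3*K)/6 = -K/2 - z/6)
1/(-112182 + (-312991 - 1/(Y(698, -360) + 259986))) = 1/(-112182 + (-312991 - 1/((-1/2*(-360) - 1/6*698) + 259986))) = 1/(-112182 + (-312991 - 1/((180 - 349/3) + 259986))) = 1/(-112182 + (-312991 - 1/(191/3 + 259986))) = 1/(-112182 + (-312991 - 1/780149/3)) = 1/(-112182 + (-312991 - 1*3/780149)) = 1/(-112182 + (-312991 - 3/780149)) = 1/(-112182 - 244179615662/780149) = 1/(-331698290780/780149) = -780149/331698290780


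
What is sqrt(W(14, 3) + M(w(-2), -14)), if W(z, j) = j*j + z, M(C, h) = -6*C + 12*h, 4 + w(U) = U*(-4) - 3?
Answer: I*sqrt(151) ≈ 12.288*I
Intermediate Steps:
w(U) = -7 - 4*U (w(U) = -4 + (U*(-4) - 3) = -4 + (-4*U - 3) = -4 + (-3 - 4*U) = -7 - 4*U)
W(z, j) = z + j**2 (W(z, j) = j**2 + z = z + j**2)
sqrt(W(14, 3) + M(w(-2), -14)) = sqrt((14 + 3**2) + (-6*(-7 - 4*(-2)) + 12*(-14))) = sqrt((14 + 9) + (-6*(-7 + 8) - 168)) = sqrt(23 + (-6*1 - 168)) = sqrt(23 + (-6 - 168)) = sqrt(23 - 174) = sqrt(-151) = I*sqrt(151)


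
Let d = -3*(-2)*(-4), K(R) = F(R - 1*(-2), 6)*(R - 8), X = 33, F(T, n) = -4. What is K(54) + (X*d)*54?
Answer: -42952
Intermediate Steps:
K(R) = 32 - 4*R (K(R) = -4*(R - 8) = -4*(-8 + R) = 32 - 4*R)
d = -24 (d = 6*(-4) = -24)
K(54) + (X*d)*54 = (32 - 4*54) + (33*(-24))*54 = (32 - 216) - 792*54 = -184 - 42768 = -42952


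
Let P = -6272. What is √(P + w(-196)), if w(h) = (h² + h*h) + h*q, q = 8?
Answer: 56*√22 ≈ 262.66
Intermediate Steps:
w(h) = 2*h² + 8*h (w(h) = (h² + h*h) + h*8 = (h² + h²) + 8*h = 2*h² + 8*h)
√(P + w(-196)) = √(-6272 + 2*(-196)*(4 - 196)) = √(-6272 + 2*(-196)*(-192)) = √(-6272 + 75264) = √68992 = 56*√22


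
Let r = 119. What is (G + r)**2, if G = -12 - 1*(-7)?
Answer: 12996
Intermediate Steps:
G = -5 (G = -12 + 7 = -5)
(G + r)**2 = (-5 + 119)**2 = 114**2 = 12996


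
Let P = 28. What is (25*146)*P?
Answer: 102200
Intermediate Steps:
(25*146)*P = (25*146)*28 = 3650*28 = 102200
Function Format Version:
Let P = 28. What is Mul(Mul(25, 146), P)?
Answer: 102200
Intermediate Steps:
Mul(Mul(25, 146), P) = Mul(Mul(25, 146), 28) = Mul(3650, 28) = 102200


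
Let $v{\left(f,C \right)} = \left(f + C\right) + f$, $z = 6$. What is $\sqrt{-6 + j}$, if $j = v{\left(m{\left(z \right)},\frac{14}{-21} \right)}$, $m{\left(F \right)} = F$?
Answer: $\frac{4 \sqrt{3}}{3} \approx 2.3094$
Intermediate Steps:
$v{\left(f,C \right)} = C + 2 f$ ($v{\left(f,C \right)} = \left(C + f\right) + f = C + 2 f$)
$j = \frac{34}{3}$ ($j = \frac{14}{-21} + 2 \cdot 6 = 14 \left(- \frac{1}{21}\right) + 12 = - \frac{2}{3} + 12 = \frac{34}{3} \approx 11.333$)
$\sqrt{-6 + j} = \sqrt{-6 + \frac{34}{3}} = \sqrt{\frac{16}{3}} = \frac{4 \sqrt{3}}{3}$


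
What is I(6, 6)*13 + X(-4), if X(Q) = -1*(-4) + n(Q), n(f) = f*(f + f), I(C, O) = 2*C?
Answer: 192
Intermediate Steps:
n(f) = 2*f² (n(f) = f*(2*f) = 2*f²)
X(Q) = 4 + 2*Q² (X(Q) = -1*(-4) + 2*Q² = 4 + 2*Q²)
I(6, 6)*13 + X(-4) = (2*6)*13 + (4 + 2*(-4)²) = 12*13 + (4 + 2*16) = 156 + (4 + 32) = 156 + 36 = 192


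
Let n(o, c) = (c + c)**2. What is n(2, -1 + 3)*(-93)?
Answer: -1488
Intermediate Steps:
n(o, c) = 4*c**2 (n(o, c) = (2*c)**2 = 4*c**2)
n(2, -1 + 3)*(-93) = (4*(-1 + 3)**2)*(-93) = (4*2**2)*(-93) = (4*4)*(-93) = 16*(-93) = -1488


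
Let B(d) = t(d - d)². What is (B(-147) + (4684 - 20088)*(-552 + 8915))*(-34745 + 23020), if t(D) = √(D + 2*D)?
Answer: 1510457319700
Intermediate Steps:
t(D) = √3*√D (t(D) = √(3*D) = √3*√D)
B(d) = 0 (B(d) = (√3*√(d - d))² = (√3*√0)² = (√3*0)² = 0² = 0)
(B(-147) + (4684 - 20088)*(-552 + 8915))*(-34745 + 23020) = (0 + (4684 - 20088)*(-552 + 8915))*(-34745 + 23020) = (0 - 15404*8363)*(-11725) = (0 - 128823652)*(-11725) = -128823652*(-11725) = 1510457319700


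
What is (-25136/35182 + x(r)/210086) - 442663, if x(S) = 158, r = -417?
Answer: -817959062303554/1847811413 ≈ -4.4266e+5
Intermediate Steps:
(-25136/35182 + x(r)/210086) - 442663 = (-25136/35182 + 158/210086) - 442663 = (-25136*1/35182 + 158*(1/210086)) - 442663 = (-12568/17591 + 79/105043) - 442663 = -1318790735/1847811413 - 442663 = -817959062303554/1847811413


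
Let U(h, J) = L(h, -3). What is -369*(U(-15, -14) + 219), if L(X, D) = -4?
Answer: -79335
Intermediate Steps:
U(h, J) = -4
-369*(U(-15, -14) + 219) = -369*(-4 + 219) = -369*215 = -79335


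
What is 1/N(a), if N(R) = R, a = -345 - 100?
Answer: -1/445 ≈ -0.0022472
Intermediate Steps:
a = -445
1/N(a) = 1/(-445) = -1/445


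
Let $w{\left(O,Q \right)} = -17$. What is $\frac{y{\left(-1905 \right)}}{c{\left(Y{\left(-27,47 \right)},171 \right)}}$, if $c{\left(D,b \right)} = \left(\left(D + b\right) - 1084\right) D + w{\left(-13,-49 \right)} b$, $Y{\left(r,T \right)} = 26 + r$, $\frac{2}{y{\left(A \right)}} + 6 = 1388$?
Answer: $- \frac{1}{1377163} \approx -7.2613 \cdot 10^{-7}$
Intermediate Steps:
$y{\left(A \right)} = \frac{1}{691}$ ($y{\left(A \right)} = \frac{2}{-6 + 1388} = \frac{2}{1382} = 2 \cdot \frac{1}{1382} = \frac{1}{691}$)
$c{\left(D,b \right)} = - 17 b + D \left(-1084 + D + b\right)$ ($c{\left(D,b \right)} = \left(\left(D + b\right) - 1084\right) D - 17 b = \left(-1084 + D + b\right) D - 17 b = D \left(-1084 + D + b\right) - 17 b = - 17 b + D \left(-1084 + D + b\right)$)
$\frac{y{\left(-1905 \right)}}{c{\left(Y{\left(-27,47 \right)},171 \right)}} = \frac{1}{691 \left(\left(26 - 27\right)^{2} - 1084 \left(26 - 27\right) - 2907 + \left(26 - 27\right) 171\right)} = \frac{1}{691 \left(\left(-1\right)^{2} - -1084 - 2907 - 171\right)} = \frac{1}{691 \left(1 + 1084 - 2907 - 171\right)} = \frac{1}{691 \left(-1993\right)} = \frac{1}{691} \left(- \frac{1}{1993}\right) = - \frac{1}{1377163}$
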